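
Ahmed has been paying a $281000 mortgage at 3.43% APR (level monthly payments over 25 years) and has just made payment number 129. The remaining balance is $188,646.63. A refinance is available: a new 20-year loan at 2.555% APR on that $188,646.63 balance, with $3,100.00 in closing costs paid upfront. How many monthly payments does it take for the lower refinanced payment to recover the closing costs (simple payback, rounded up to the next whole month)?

Current payment = 281,000 × 3.43%/12 / (1 − (1+0.0028583)^−300) = $1,396.23.
Refinanced payment = 188,646.63 × 0.0021292 / (1 − (1+0.0021292)^−240) = $1,004.71.
Monthly savings = $1,396.23 − $1,004.71 = $391.52.
Break-even = $3,100.00 / $391.52 = 7.92 → 8 months.

8 months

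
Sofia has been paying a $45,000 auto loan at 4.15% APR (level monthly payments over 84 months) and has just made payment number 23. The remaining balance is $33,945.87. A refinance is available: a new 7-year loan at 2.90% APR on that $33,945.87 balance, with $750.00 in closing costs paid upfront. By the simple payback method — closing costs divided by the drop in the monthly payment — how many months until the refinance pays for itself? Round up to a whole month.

Current payment = 45,000 × 4.15%/12 / (1 − (1+0.0034583)^−84) = $618.21.
Refinanced payment = 33,945.87 × 0.0024167 / (1 − (1+0.0024167)^−84) = $447.01.
Monthly savings = $618.21 − $447.01 = $171.20.
Break-even = $750.00 / $171.20 = 4.38 → 5 months.

5 months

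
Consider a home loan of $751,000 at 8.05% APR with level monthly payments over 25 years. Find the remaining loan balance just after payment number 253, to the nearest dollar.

With monthly rate i = 8.05%/12 = 0.0067083, the balance after k of n payments is P · [(1+i)^n − (1+i)^k] / [(1+i)^n − 1].
(1+0.0067083)^300 = 7.43188685 and (1+0.0067083)^253 = 5.42783827, so the balance is 751,000 × (7.43188685 − 5.42783827) / (7.43188685 − 1) = $233,996.73.

$233,997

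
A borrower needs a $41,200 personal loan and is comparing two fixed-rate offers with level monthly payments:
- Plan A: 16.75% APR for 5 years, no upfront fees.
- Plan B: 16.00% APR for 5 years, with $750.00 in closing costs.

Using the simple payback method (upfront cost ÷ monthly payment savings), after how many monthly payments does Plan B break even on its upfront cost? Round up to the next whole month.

Plan A: at 16.75% the monthly rate is 0.0139583, so the payment is 41,200 × 0.0139583 / (1 − 1.0139583^−60) = $1,018.40.
Plan B: at 16.00% the monthly rate is 0.0133333, so the payment is 41,200 × 0.0133333 / (1 − 1.0133333^−60) = $1,001.90.
Monthly savings = $1,018.40 − $1,001.90 = $16.50.
Break-even = $750.00 / $16.50 = 45.45 → 46 months.

46 months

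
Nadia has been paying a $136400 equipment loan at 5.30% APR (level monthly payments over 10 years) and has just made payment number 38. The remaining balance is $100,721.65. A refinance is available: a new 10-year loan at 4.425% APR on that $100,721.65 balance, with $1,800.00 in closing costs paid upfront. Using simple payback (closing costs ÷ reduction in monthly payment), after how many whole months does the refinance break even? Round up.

Current payment = 136,400 × 5.3%/12 / (1 − (1+0.0044167)^−120) = $1,466.82.
Refinanced payment = 100,721.65 × 0.0036875 / (1 − (1+0.0036875)^−120) = $1,040.23.
Monthly savings = $1,466.82 − $1,040.23 = $426.59.
Break-even = $1,800.00 / $426.59 = 4.22 → 5 months.

5 months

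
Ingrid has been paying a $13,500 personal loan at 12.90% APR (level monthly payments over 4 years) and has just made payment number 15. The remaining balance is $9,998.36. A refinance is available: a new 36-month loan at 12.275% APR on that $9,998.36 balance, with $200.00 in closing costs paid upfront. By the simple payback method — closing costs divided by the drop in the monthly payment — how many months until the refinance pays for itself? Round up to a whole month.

Current payment = 13,500 × 12.9%/12 / (1 − (1+0.0107500)^−48) = $361.50.
Refinanced payment = 9,998.36 × 0.0102292 / (1 − (1+0.0102292)^−36) = $333.40.
Monthly savings = $361.50 − $333.40 = $28.10.
Break-even = $200.00 / $28.10 = 7.12 → 8 months.

8 months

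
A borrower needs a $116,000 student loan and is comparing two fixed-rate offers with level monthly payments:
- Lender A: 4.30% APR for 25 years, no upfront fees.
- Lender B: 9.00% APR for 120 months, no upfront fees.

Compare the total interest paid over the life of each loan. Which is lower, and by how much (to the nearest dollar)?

Lender A: at 4.30% the monthly rate is 0.0035833, so the payment is 116,000 × 0.0035833 / (1 − 1.0035833^−300) = $631.67.
Total interest on Lender A = 300 × $631.67 − $116,000 = $73,501.00.
Lender B: at 9.00% the monthly rate is 0.0075000, so the payment is 116,000 × 0.0075000 / (1 − 1.0075000^−120) = $1,469.44.
Total interest on Lender B = 120 × $1,469.44 − $116,000 = $60,332.80.
Lender B is lower by $13,168.20.

Lender B by $13,168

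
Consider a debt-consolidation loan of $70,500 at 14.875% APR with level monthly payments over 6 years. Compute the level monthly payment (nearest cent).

Monthly rate = 14.875%/12 = 0.0123958; payment = 70,500 × 0.0123958 / (1 − (1+0.0123958)^−72) = $1,485.94.

$1,485.94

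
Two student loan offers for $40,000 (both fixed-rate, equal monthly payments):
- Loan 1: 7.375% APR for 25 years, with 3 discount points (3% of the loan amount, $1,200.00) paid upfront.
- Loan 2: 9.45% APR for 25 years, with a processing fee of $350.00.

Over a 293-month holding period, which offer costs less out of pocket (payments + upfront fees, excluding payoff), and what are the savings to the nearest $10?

Loan 1 by $15,480

Loan 1: monthly rate = 7.375%/12 = 0.0061458; payment = 40,000 × 0.0061458 / (1 − (1+0.0061458)^−300) = $292.35.
Loan 2: monthly rate = 9.45%/12 = 0.0078750; payment = 40,000 × 0.0078750 / (1 − (1+0.0078750)^−300) = $348.09.
Over 293 months: Loan 1 costs 293 × $292.35 + $1,200.00 = $86,858.55; Loan 2 costs 293 × $348.09 + $350.00 = $102,340.37.
Loan 1 is cheaper by $102,340.37 − $86,858.55 = $15,481.82.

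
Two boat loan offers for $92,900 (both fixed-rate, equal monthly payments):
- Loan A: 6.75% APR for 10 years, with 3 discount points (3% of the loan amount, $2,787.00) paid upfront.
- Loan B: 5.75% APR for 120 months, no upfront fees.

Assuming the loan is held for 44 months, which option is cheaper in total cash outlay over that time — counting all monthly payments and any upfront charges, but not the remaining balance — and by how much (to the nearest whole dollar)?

Loan A: monthly rate = 6.75%/12 = 0.0056250; payment = 92,900 × 0.0056250 / (1 − (1+0.0056250)^−120) = $1,066.72.
Loan B: at 5.75% the monthly rate is 0.0047917, so the payment is 92,900 × 0.0047917 / (1 − 1.0047917^−120) = $1,019.76.
Over 44 months: Loan A costs 44 × $1,066.72 + $2,787.00 = $49,722.68; Loan B costs 44 × $1,019.76 = $44,869.44.
Loan B is cheaper by $49,722.68 − $44,869.44 = $4,853.24.

Loan B by $4,853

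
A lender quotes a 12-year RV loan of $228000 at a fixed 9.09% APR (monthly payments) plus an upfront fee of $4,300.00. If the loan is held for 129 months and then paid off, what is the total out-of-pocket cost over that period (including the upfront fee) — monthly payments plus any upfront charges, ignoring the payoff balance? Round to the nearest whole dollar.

$340,510

Monthly rate = 9.09%/12 = 0.0075750; payment = 228,000 × 0.0075750 / (1 − (1+0.0075750)^−144) = $2,606.28.
Total outlay = 129 × $2,606.28 + $4,300.00 = $340,510.12.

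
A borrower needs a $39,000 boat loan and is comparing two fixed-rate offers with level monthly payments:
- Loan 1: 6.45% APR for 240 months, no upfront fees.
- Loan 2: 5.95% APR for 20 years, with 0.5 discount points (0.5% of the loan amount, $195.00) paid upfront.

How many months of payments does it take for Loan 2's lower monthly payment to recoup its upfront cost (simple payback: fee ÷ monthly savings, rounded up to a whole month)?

Loan 1: at 6.45% the monthly rate is 0.0053750, so the payment is 39,000 × 0.0053750 / (1 − 1.0053750^−240) = $289.63.
Loan 2: at 5.95% the monthly rate is 0.0049583, so the payment is 39,000 × 0.0049583 / (1 − 1.0049583^−240) = $278.28.
Monthly savings = $289.63 − $278.28 = $11.35.
Break-even = $195.00 / $11.35 = 17.18 → 18 months.

18 months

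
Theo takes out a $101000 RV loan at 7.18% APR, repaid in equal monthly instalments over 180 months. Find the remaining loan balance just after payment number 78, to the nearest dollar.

$69,936

With monthly rate i = 7.18%/12 = 0.0059833, the balance after k of n payments is P · [(1+i)^n − (1+i)^k] / [(1+i)^n − 1].
(1+0.0059833)^180 = 2.92645201 and (1+0.0059833)^78 = 1.59250673, so the balance is 101,000 × (2.92645201 − 1.59250673) / (2.92645201 − 1) = $69,936.07.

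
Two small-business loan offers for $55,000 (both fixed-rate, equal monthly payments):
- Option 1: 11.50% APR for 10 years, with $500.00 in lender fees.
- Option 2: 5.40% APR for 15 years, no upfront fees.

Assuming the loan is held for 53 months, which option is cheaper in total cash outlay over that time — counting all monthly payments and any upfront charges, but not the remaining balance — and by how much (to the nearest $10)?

Option 1: monthly rate = 11.5%/12 = 0.0095833; payment = 55,000 × 0.0095833 / (1 − (1+0.0095833)^−120) = $773.27.
Option 2: monthly rate = 5.4%/12 = 0.0045000; payment = 55,000 × 0.0045000 / (1 − (1+0.0045000)^−180) = $446.48.
Over 53 months: Option 1 costs 53 × $773.27 + $500.00 = $41,483.31; Option 2 costs 53 × $446.48 = $23,663.44.
Option 2 is cheaper by $41,483.31 − $23,663.44 = $17,819.87.

Option 2 by $17,820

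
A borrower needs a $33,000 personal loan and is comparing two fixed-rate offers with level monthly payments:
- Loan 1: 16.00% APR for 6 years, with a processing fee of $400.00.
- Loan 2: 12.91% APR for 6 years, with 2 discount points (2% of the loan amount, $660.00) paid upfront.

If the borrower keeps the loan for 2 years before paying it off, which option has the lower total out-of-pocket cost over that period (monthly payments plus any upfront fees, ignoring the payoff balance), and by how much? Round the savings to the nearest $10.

Loan 1: monthly rate = 16%/12 = 0.0133333; payment = 33,000 × 0.0133333 / (1 − (1+0.0133333)^−72) = $715.83.
Loan 2: at 12.91% the monthly rate is 0.0107583, so the payment is 33,000 × 0.0107583 / (1 − 1.0107583^−72) = $660.88.
Over 24 months: Loan 1 costs 24 × $715.83 + $400.00 = $17,579.92; Loan 2 costs 24 × $660.88 + $660.00 = $16,521.12.
Loan 2 is cheaper by $17,579.92 − $16,521.12 = $1,058.80.

Loan 2 by $1,060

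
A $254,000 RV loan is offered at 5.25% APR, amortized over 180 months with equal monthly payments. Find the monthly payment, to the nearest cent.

$2,041.85

At 5.25% the monthly rate is 0.0043750, so the payment is 254,000 × 0.0043750 / (1 − 1.0043750^−180) = $2,041.85.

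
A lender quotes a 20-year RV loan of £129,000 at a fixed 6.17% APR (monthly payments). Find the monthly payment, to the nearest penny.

£936.89

At 6.17% the monthly rate is 0.0051417, so the payment is 129,000 × 0.0051417 / (1 − 1.0051417^−240) = £936.89.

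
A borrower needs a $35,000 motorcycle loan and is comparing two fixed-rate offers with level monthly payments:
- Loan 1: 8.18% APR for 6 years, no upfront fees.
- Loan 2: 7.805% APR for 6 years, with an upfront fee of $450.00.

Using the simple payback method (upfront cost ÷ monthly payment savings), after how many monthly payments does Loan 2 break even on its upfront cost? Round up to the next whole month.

Loan 1: at 8.18% the monthly rate is 0.0068167, so the payment is 35,000 × 0.0068167 / (1 − 1.0068167^−72) = $616.74.
Loan 2: at 7.805% the monthly rate is 0.0065042, so the payment is 35,000 × 0.0065042 / (1 − 1.0065042^−72) = $610.34.
Monthly savings = $616.74 − $610.34 = $6.40.
Break-even = $450.00 / $6.40 = 70.31 → 71 months.

71 months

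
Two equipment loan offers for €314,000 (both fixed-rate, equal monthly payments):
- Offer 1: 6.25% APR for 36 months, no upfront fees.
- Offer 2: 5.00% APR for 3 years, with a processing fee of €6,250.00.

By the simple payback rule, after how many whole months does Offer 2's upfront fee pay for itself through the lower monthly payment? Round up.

36 months

Offer 1: at 6.25% the monthly rate is 0.0052083, so the payment is 314,000 × 0.0052083 / (1 − 1.0052083^−36) = €9,588.10.
Offer 2: at 5.00% the monthly rate is 0.0041667, so the payment is 314,000 × 0.0041667 / (1 − 1.0041667^−36) = €9,410.86.
Monthly savings = €9,588.10 − €9,410.86 = €177.24.
Break-even = €6,250.00 / €177.24 = 35.26 → 36 months.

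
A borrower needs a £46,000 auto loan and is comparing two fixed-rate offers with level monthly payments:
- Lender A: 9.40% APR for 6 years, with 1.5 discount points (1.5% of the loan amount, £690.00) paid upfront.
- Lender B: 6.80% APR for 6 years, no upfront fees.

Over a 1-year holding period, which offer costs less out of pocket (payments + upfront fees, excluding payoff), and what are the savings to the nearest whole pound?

Lender B by £1,392

Lender A: at 9.40% the monthly rate is 0.0078333, so the payment is 46,000 × 0.0078333 / (1 − 1.0078333^−72) = £838.34.
Lender B: at 6.80% the monthly rate is 0.0056667, so the payment is 46,000 × 0.0056667 / (1 − 1.0056667^−72) = £779.84.
Over 12 months: Lender A costs 12 × £838.34 + £690.00 = £10,750.08; Lender B costs 12 × £779.84 = £9,358.08.
Lender B is cheaper by £10,750.08 − £9,358.08 = £1,392.00.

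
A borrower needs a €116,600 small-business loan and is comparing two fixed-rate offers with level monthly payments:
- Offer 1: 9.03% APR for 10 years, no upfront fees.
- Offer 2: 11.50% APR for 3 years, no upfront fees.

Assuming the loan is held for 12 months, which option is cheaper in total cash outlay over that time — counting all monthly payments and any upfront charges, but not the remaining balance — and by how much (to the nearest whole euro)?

Offer 1: at 9.03% the monthly rate is 0.0075250, so the payment is 116,600 × 0.0075250 / (1 − 1.0075250^−120) = €1,478.93.
Offer 2: monthly rate = 11.5%/12 = 0.0095833; payment = 116,600 × 0.0095833 / (1 − (1+0.0095833)^−36) = €3,845.00.
Over 12 months: Offer 1 costs 12 × €1,478.93 = €17,747.16; Offer 2 costs 12 × €3,845.00 = €46,140.00.
Offer 1 is cheaper by €46,140.00 − €17,747.16 = €28,392.84.

Offer 1 by €28,393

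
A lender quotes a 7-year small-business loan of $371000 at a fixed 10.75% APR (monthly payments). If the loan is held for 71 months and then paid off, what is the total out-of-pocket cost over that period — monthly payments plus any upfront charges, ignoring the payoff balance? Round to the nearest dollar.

$447,567

Monthly rate = 10.75%/12 = 0.0089583; payment = 371,000 × 0.0089583 / (1 − (1+0.0089583)^−84) = $6,303.76.
Total outlay = 71 × $6,303.76 = $447,566.96.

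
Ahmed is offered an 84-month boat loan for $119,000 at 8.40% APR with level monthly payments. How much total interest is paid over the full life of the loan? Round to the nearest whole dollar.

Monthly rate = 8.4%/12 = 0.0070000; payment = 119,000 × 0.0070000 / (1 − (1+0.0070000)^−84) = $1,878.56.
Total paid = 84 × $1,878.56 = $157,799.04; interest = $157,799.04 − $119,000 = $38,799.04.

$38,799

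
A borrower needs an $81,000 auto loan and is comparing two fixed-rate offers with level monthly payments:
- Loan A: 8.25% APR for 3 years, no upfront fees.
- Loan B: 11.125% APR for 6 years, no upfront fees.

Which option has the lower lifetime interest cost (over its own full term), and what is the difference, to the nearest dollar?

Loan A by $19,667

Loan A: at 8.25% the monthly rate is 0.0068750, so the payment is 81,000 × 0.0068750 / (1 − 1.0068750^−36) = $2,547.60.
Total interest on Loan A = 36 × $2,547.60 − $81,000 = $10,713.60.
Loan B: monthly rate = 11.125%/12 = 0.0092708; payment = 81,000 × 0.0092708 / (1 − (1+0.0092708)^−72) = $1,546.95.
Total interest on Loan B = 72 × $1,546.95 − $81,000 = $30,380.40.
Loan A is lower by $19,666.80.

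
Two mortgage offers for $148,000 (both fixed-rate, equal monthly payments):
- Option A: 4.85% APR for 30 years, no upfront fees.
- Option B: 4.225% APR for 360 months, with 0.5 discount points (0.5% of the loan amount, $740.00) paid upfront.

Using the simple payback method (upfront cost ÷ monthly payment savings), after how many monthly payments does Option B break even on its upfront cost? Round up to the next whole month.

14 months

Option A: at 4.85% the monthly rate is 0.0040417, so the payment is 148,000 × 0.0040417 / (1 − 1.0040417^−360) = $780.98.
Option B: monthly rate = 4.225%/12 = 0.0035208; payment = 148,000 × 0.0035208 / (1 − (1+0.0035208)^−360) = $725.91.
Monthly savings = $780.98 − $725.91 = $55.07.
Break-even = $740.00 / $55.07 = 13.44 → 14 months.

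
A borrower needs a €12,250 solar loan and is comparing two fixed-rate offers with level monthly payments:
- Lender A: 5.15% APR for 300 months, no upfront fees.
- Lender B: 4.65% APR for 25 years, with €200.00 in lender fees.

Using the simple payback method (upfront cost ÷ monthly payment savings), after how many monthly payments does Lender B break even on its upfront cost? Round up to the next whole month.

Lender A: monthly rate = 5.15%/12 = 0.0042917; payment = 12,250 × 0.0042917 / (1 − (1+0.0042917)^−300) = €72.69.
Lender B: at 4.65% the monthly rate is 0.0038750, so the payment is 12,250 × 0.0038750 / (1 − 1.0038750^−300) = €69.14.
Monthly savings = €72.69 − €69.14 = €3.55.
Break-even = €200.00 / €3.55 = 56.34 → 57 months.

57 months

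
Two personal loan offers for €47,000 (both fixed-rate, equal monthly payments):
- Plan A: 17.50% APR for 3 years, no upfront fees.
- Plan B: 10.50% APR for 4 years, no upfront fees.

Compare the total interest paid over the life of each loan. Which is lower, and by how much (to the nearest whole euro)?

Plan B by €2,985

Plan A: monthly rate = 17.5%/12 = 0.0145833; payment = 47,000 × 0.0145833 / (1 − (1+0.0145833)^−36) = €1,687.40.
Total interest on Plan A = 36 × €1,687.40 − €47,000 = €13,746.40.
Plan B: at 10.50% the monthly rate is 0.0087500, so the payment is 47,000 × 0.0087500 / (1 − 1.0087500^−48) = €1,203.36.
Total interest on Plan B = 48 × €1,203.36 − €47,000 = €10,761.28.
Plan B is lower by €2,985.12.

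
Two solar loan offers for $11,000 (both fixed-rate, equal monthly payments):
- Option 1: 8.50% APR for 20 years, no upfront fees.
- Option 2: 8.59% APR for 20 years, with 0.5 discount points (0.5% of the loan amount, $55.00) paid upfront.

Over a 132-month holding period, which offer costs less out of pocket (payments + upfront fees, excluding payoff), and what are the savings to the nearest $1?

Option 1: at 8.50% the monthly rate is 0.0070833, so the payment is 11,000 × 0.0070833 / (1 − 1.0070833^−240) = $95.46.
Option 2: monthly rate = 8.59%/12 = 0.0071583; payment = 11,000 × 0.0071583 / (1 − (1+0.0071583)^−240) = $96.09.
Over 132 months: Option 1 costs 132 × $95.46 = $12,600.72; Option 2 costs 132 × $96.09 + $55.00 = $12,738.88.
Option 1 is cheaper by $12,738.88 − $12,600.72 = $138.16.

Option 1 by $138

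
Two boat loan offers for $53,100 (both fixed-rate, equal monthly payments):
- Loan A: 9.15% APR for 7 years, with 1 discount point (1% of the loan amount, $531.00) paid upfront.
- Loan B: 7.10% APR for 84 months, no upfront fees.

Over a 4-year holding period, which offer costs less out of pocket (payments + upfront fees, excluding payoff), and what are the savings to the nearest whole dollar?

Loan A: monthly rate = 9.15%/12 = 0.0076250; payment = 53,100 × 0.0076250 / (1 − (1+0.0076250)^−84) = $858.38.
Loan B: at 7.10% the monthly rate is 0.0059167, so the payment is 53,100 × 0.0059167 / (1 − 1.0059167^−84) = $804.02.
Over 48 months: Loan A costs 48 × $858.38 + $531.00 = $41,733.24; Loan B costs 48 × $804.02 = $38,592.96.
Loan B is cheaper by $41,733.24 − $38,592.96 = $3,140.28.

Loan B by $3,140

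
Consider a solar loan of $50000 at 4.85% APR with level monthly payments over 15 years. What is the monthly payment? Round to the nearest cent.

At 4.85% the monthly rate is 0.0040417, so the payment is 50,000 × 0.0040417 / (1 − 1.0040417^−180) = $391.50.

$391.50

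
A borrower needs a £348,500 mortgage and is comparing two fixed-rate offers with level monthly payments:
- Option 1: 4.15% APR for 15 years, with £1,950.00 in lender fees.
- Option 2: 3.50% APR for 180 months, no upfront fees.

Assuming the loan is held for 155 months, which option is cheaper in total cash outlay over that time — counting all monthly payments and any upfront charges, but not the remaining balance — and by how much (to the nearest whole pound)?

Option 1: at 4.15% the monthly rate is 0.0034583, so the payment is 348,500 × 0.0034583 / (1 − 1.0034583^−180) = £2,604.09.
Option 2: at 3.50% the monthly rate is 0.0029167, so the payment is 348,500 × 0.0029167 / (1 − 1.0029167^−180) = £2,491.37.
Over 155 months: Option 1 costs 155 × £2,604.09 + £1,950.00 = £405,583.95; Option 2 costs 155 × £2,491.37 = £386,162.35.
Option 2 is cheaper by £405,583.95 − £386,162.35 = £19,421.60.

Option 2 by £19,422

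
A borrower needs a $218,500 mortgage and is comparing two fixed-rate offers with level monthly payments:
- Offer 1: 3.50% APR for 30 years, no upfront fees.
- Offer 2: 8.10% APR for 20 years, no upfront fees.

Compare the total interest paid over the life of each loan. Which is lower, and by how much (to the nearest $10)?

Offer 1 by $88,680

Offer 1: at 3.50% the monthly rate is 0.0029167, so the payment is 218,500 × 0.0029167 / (1 − 1.0029167^−360) = $981.16.
Total interest on Offer 1 = 360 × $981.16 − $218,500 = $134,717.60.
Offer 2: monthly rate = 8.1%/12 = 0.0067500; payment = 218,500 × 0.0067500 / (1 − (1+0.0067500)^−240) = $1,841.24.
Total interest on Offer 2 = 240 × $1,841.24 − $218,500 = $223,397.60.
Offer 1 is lower by $88,680.00.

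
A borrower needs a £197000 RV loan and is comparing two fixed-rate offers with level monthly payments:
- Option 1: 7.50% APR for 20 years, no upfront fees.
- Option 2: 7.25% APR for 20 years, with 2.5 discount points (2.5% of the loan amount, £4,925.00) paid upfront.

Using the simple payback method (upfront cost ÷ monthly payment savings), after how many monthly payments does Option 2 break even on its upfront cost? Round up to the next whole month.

165 months

Option 1: at 7.50% the monthly rate is 0.0062500, so the payment is 197,000 × 0.0062500 / (1 − 1.0062500^−240) = £1,587.02.
Option 2: monthly rate = 7.25%/12 = 0.0060417; payment = 197,000 × 0.0060417 / (1 − (1+0.0060417)^−240) = £1,557.04.
Monthly savings = £1,587.02 − £1,557.04 = £29.98.
Break-even = £4,925.00 / £29.98 = 164.28 → 165 months.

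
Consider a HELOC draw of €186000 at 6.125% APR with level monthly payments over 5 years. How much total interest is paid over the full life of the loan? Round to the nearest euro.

Monthly rate = 6.125%/12 = 0.0051042; payment = 186,000 × 0.0051042 / (1 − (1+0.0051042)^−60) = €3,606.72.
Total paid = 60 × €3,606.72 = €216,403.20; interest = €216,403.20 − €186,000 = €30,403.20.

€30,403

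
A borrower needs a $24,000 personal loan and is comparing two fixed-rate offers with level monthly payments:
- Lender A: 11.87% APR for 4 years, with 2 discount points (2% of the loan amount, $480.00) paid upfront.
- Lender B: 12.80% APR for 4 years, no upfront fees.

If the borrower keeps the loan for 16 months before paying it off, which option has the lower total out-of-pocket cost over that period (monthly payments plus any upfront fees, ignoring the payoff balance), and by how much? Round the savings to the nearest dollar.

Lender A: at 11.87% the monthly rate is 0.0098917, so the payment is 24,000 × 0.0098917 / (1 − 1.0098917^−48) = $630.48.
Lender B: monthly rate = 12.8%/12 = 0.0106667; payment = 24,000 × 0.0106667 / (1 − (1+0.0106667)^−48) = $641.48.
Over 16 months: Lender A costs 16 × $630.48 + $480.00 = $10,567.68; Lender B costs 16 × $641.48 = $10,263.68.
Lender B is cheaper by $10,567.68 − $10,263.68 = $304.00.

Lender B by $304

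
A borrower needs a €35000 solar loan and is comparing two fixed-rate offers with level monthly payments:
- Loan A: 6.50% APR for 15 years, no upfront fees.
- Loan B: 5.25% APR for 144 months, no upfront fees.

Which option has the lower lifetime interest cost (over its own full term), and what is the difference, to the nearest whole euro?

Loan B by €7,631

Loan A: at 6.50% the monthly rate is 0.0054167, so the payment is 35,000 × 0.0054167 / (1 − 1.0054167^−180) = €304.89.
Total interest on Loan A = 180 × €304.89 − €35,000 = €19,880.20.
Loan B: at 5.25% the monthly rate is 0.0043750, so the payment is 35,000 × 0.0043750 / (1 − 1.0043750^−144) = €328.12.
Total interest on Loan B = 144 × €328.12 − €35,000 = €12,249.28.
Loan B is lower by €7,630.92.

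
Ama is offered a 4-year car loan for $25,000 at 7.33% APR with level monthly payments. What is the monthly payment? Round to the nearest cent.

$602.49

At 7.33% the monthly rate is 0.0061083, so the payment is 25,000 × 0.0061083 / (1 − 1.0061083^−48) = $602.49.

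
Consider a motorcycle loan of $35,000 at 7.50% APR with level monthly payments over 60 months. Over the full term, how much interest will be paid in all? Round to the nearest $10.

Monthly rate = 7.5%/12 = 0.0062500; payment = 35,000 × 0.0062500 / (1 − (1+0.0062500)^−60) = $701.33.
Total paid = 60 × $701.33 = $42,079.80; interest = $42,079.80 − $35,000 = $7,079.80.

$7,080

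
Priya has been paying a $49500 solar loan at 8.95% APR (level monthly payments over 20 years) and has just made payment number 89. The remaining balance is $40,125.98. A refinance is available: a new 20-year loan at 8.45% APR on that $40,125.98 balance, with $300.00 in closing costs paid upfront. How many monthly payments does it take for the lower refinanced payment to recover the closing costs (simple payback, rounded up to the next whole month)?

Current payment = 49,500 × 8.95%/12 / (1 − (1+0.0074583)^−240) = $443.77.
Refinanced payment = 40,125.98 × 0.0070417 / (1 − (1+0.0070417)^−240) = $346.95.
Monthly savings = $443.77 − $346.95 = $96.82.
Break-even = $300.00 / $96.82 = 3.10 → 4 months.

4 months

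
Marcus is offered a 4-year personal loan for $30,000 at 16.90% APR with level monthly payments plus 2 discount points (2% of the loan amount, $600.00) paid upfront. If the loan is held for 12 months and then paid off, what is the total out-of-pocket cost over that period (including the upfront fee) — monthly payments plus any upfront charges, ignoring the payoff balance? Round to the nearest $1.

$10,969

Monthly rate = 16.9%/12 = 0.0140833; payment = 30,000 × 0.0140833 / (1 − (1+0.0140833)^−48) = $864.10.
Total outlay = 12 × $864.10 + $600.00 = $10,969.20.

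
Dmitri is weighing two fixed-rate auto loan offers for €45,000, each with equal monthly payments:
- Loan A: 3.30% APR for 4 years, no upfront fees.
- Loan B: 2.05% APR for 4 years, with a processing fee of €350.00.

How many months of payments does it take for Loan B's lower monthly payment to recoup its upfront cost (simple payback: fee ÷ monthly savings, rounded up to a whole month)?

Loan A: monthly rate = 3.3%/12 = 0.0027500; payment = 45,000 × 0.0027500 / (1 − (1+0.0027500)^−48) = €1,002.02.
Loan B: monthly rate = 2.05%/12 = 0.0017083; payment = 45,000 × 0.0017083 / (1 − (1+0.0017083)^−48) = €977.26.
Monthly savings = €1,002.02 − €977.26 = €24.76.
Break-even = €350.00 / €24.76 = 14.14 → 15 months.

15 months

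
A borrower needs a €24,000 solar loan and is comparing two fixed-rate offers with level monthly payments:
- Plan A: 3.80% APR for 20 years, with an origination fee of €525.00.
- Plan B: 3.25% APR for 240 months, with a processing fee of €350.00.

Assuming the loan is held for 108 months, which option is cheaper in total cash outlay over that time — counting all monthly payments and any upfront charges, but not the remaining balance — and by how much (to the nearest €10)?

Plan B by €910

Plan A: at 3.80% the monthly rate is 0.0031667, so the payment is 24,000 × 0.0031667 / (1 − 1.0031667^−240) = €142.92.
Plan B: at 3.25% the monthly rate is 0.0027083, so the payment is 24,000 × 0.0027083 / (1 − 1.0027083^−240) = €136.13.
Over 108 months: Plan A costs 108 × €142.92 + €525.00 = €15,960.36; Plan B costs 108 × €136.13 + €350.00 = €15,052.04.
Plan B is cheaper by €15,960.36 − €15,052.04 = €908.32.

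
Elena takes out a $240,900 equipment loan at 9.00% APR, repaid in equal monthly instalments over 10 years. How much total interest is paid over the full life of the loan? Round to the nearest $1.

Monthly rate = 9%/12 = 0.0075000; payment = 240,900 × 0.0075000 / (1 − (1+0.0075000)^−120) = $3,051.62.
Total paid = 120 × $3,051.62 = $366,194.40; interest = $366,194.40 − $240,900 = $125,294.40.

$125,294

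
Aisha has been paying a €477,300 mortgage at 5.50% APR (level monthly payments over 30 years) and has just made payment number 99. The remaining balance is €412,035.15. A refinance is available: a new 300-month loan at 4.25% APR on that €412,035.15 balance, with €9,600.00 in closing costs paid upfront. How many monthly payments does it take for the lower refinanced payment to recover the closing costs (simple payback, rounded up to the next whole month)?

Current payment = 477,300 × 5.5%/12 / (1 − (1+0.0045833)^−360) = €2,710.06.
Refinanced payment = 412,035.15 × 0.0035417 / (1 − (1+0.0035417)^−300) = €2,232.15.
Monthly savings = €2,710.06 − €2,232.15 = €477.91.
Break-even = €9,600.00 / €477.91 = 20.09 → 21 months.

21 months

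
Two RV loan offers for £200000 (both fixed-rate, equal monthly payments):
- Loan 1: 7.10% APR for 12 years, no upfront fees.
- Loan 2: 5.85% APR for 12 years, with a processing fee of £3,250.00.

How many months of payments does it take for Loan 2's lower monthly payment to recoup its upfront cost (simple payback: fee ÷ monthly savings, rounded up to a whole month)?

Loan 1: monthly rate = 7.1%/12 = 0.0059167; payment = 200,000 × 0.0059167 / (1 − (1+0.0059167)^−144) = £2,067.44.
Loan 2: at 5.85% the monthly rate is 0.0048750, so the payment is 200,000 × 0.0048750 / (1 − 1.0048750^−144) = £1,936.21.
Monthly savings = £2,067.44 − £1,936.21 = £131.23.
Break-even = £3,250.00 / £131.23 = 24.77 → 25 months.

25 months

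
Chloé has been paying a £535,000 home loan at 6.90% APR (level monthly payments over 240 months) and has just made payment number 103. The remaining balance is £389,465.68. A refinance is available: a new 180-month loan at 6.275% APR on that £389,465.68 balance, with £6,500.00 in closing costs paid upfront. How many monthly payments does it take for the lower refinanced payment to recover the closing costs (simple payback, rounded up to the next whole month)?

Current payment = 535,000 × 6.9%/12 / (1 − (1+0.0057500)^−240) = £4,115.80.
Refinanced payment = 389,465.68 × 0.0052292 / (1 − (1+0.0052292)^−180) = £3,344.68.
Monthly savings = £4,115.80 − £3,344.68 = £771.12.
Break-even = £6,500.00 / £771.12 = 8.43 → 9 months.

9 months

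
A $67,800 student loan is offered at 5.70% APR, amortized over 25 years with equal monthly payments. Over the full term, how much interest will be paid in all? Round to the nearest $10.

$59,550

Monthly rate = 5.7%/12 = 0.0047500; payment = 67,800 × 0.0047500 / (1 − (1+0.0047500)^−300) = $424.49.
Total paid = 300 × $424.49 = $127,347.00; interest = $127,347.00 − $67,800 = $59,547.00.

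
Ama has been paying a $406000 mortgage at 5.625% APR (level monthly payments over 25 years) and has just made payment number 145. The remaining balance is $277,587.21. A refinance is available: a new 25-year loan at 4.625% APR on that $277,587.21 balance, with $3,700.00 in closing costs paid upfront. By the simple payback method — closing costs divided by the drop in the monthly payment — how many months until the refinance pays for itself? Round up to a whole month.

4 months

Current payment = 406,000 × 5.625%/12 / (1 − (1+0.0046875)^−300) = $2,523.59.
Refinanced payment = 277,587.21 × 0.0038542 / (1 − (1+0.0038542)^−300) = $1,562.68.
Monthly savings = $2,523.59 − $1,562.68 = $960.91.
Break-even = $3,700.00 / $960.91 = 3.85 → 4 months.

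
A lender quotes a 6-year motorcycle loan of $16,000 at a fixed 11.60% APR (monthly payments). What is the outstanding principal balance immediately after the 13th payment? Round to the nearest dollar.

With monthly rate i = 11.6%/12 = 0.0096667, the balance after k of n payments is P · [(1+i)^n − (1+i)^k] / [(1+i)^n − 1].
(1+0.0096667)^72 = 1.99902092 and (1+0.0096667)^13 = 1.13322003, so the balance is 16,000 × (1.99902092 − 1.13322003) / (1.99902092 − 1) = $13,866.39.

$13,866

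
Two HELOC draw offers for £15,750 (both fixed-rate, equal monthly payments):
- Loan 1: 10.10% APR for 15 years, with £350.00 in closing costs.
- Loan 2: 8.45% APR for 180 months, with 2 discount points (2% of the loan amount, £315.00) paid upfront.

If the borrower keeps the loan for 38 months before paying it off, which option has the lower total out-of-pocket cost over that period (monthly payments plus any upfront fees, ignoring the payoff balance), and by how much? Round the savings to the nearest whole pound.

Loan 1: at 10.10% the monthly rate is 0.0084167, so the payment is 15,750 × 0.0084167 / (1 − 1.0084167^−180) = £170.22.
Loan 2: monthly rate = 8.45%/12 = 0.0070417; payment = 15,750 × 0.0070417 / (1 − (1+0.0070417)^−180) = £154.64.
Over 38 months: Loan 1 costs 38 × £170.22 + £350.00 = £6,818.36; Loan 2 costs 38 × £154.64 + £315.00 = £6,191.32.
Loan 2 is cheaper by £6,818.36 − £6,191.32 = £627.04.

Loan 2 by £627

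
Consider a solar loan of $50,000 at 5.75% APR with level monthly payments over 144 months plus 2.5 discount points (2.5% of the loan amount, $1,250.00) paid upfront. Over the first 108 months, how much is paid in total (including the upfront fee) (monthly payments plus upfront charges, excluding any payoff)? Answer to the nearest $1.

At 5.75% the monthly rate is 0.0047917, so the payment is 50,000 × 0.0047917 / (1 − 1.0047917^−144) = $481.48.
Total outlay = 108 × $481.48 + $1,250.00 = $53,249.84.

$53,250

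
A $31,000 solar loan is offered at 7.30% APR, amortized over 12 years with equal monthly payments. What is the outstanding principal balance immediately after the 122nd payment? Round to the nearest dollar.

$6,648

With monthly rate i = 7.3%/12 = 0.0060833, the balance after k of n payments is P · [(1+i)^n − (1+i)^k] / [(1+i)^n − 1].
(1+0.0060833)^144 = 2.39491145 and (1+0.0060833)^122 = 2.09576440, so the balance is 31,000 × (2.39491145 − 2.09576440) / (2.39491145 − 1) = $6,648.13.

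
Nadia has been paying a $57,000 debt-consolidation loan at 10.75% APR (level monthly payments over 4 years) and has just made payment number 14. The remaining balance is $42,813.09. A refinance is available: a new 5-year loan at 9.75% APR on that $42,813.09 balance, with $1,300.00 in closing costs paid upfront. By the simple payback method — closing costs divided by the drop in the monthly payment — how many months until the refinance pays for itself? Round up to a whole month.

Current payment = 57,000 × 10.75%/12 / (1 − (1+0.0089583)^−48) = $1,466.28.
Refinanced payment = 42,813.09 × 0.0081250 / (1 − (1+0.0081250)^−60) = $904.39.
Monthly savings = $1,466.28 − $904.39 = $561.89.
Break-even = $1,300.00 / $561.89 = 2.31 → 3 months.

3 months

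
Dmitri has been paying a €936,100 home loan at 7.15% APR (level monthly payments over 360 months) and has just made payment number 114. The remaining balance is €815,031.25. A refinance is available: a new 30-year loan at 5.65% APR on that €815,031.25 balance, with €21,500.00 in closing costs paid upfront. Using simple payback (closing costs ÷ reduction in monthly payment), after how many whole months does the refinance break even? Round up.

Current payment = 936,100 × 7.15%/12 / (1 − (1+0.0059583)^−360) = €6,322.48.
Refinanced payment = 815,031.25 × 0.0047083 / (1 − (1+0.0047083)^−360) = €4,704.65.
Monthly savings = €6,322.48 − €4,704.65 = €1,617.83.
Break-even = €21,500.00 / €1,617.83 = 13.29 → 14 months.

14 months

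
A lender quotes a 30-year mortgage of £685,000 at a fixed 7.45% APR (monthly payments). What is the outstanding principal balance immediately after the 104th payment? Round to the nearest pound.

With monthly rate i = 7.45%/12 = 0.0062083, the balance after k of n payments is P · [(1+i)^n − (1+i)^k] / [(1+i)^n − 1].
(1+0.0062083)^360 = 9.28212743 and (1+0.0062083)^104 = 1.90345502, so the balance is 685,000 × (9.28212743 − 1.90345502) / (9.28212743 − 1) = £610,276.85.

£610,277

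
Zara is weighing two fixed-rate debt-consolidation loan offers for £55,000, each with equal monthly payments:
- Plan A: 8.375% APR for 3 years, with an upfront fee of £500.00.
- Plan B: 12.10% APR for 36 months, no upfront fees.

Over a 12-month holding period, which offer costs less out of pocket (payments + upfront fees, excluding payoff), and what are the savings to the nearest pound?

Plan A: monthly rate = 8.375%/12 = 0.0069792; payment = 55,000 × 0.0069792 / (1 − (1+0.0069792)^−36) = £1,733.03.
Plan B: monthly rate = 12.1%/12 = 0.0100833; payment = 55,000 × 0.0100833 / (1 − (1+0.0100833)^−36) = £1,829.42.
Over 12 months: Plan A costs 12 × £1,733.03 + £500.00 = £21,296.36; Plan B costs 12 × £1,829.42 = £21,953.04.
Plan A is cheaper by £21,953.04 − £21,296.36 = £656.68.

Plan A by £657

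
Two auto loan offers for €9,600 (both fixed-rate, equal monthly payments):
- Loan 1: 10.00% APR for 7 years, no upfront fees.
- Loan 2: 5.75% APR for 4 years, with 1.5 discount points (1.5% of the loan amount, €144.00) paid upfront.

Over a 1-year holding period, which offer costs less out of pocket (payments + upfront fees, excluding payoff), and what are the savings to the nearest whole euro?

Loan 1: monthly rate = 10%/12 = 0.0083333; payment = 9,600 × 0.0083333 / (1 − (1+0.0083333)^−84) = €159.37.
Loan 2: at 5.75% the monthly rate is 0.0047917, so the payment is 9,600 × 0.0047917 / (1 − 1.0047917^−48) = €224.36.
Over 12 months: Loan 1 costs 12 × €159.37 = €1,912.44; Loan 2 costs 12 × €224.36 + €144.00 = €2,836.32.
Loan 1 is cheaper by €2,836.32 − €1,912.44 = €923.88.

Loan 1 by €924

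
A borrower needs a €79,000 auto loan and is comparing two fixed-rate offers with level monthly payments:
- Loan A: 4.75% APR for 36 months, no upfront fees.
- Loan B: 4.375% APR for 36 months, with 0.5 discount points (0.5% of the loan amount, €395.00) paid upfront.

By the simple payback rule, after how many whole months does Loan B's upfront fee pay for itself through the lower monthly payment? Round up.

Loan A: at 4.75% the monthly rate is 0.0039583, so the payment is 79,000 × 0.0039583 / (1 − 1.0039583^−36) = €2,358.84.
Loan B: at 4.375% the monthly rate is 0.0036458, so the payment is 79,000 × 0.0036458 / (1 − 1.0036458^−36) = €2,345.60.
Monthly savings = €2,358.84 − €2,345.60 = €13.24.
Break-even = €395.00 / €13.24 = 29.83 → 30 months.

30 months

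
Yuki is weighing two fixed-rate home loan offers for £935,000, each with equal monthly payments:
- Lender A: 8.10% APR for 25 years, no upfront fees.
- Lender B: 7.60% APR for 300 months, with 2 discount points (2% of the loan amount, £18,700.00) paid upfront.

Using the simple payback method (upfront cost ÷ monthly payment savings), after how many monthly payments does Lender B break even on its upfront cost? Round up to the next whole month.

Lender A: at 8.10% the monthly rate is 0.0067500, so the payment is 935,000 × 0.0067500 / (1 − 1.0067500^−300) = £7,278.53.
Lender B: at 7.60% the monthly rate is 0.0063333, so the payment is 935,000 × 0.0063333 / (1 − 1.0063333^−300) = £6,970.50.
Monthly savings = £7,278.53 − £6,970.50 = £308.03.
Break-even = £18,700.00 / £308.03 = 60.71 → 61 months.

61 months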